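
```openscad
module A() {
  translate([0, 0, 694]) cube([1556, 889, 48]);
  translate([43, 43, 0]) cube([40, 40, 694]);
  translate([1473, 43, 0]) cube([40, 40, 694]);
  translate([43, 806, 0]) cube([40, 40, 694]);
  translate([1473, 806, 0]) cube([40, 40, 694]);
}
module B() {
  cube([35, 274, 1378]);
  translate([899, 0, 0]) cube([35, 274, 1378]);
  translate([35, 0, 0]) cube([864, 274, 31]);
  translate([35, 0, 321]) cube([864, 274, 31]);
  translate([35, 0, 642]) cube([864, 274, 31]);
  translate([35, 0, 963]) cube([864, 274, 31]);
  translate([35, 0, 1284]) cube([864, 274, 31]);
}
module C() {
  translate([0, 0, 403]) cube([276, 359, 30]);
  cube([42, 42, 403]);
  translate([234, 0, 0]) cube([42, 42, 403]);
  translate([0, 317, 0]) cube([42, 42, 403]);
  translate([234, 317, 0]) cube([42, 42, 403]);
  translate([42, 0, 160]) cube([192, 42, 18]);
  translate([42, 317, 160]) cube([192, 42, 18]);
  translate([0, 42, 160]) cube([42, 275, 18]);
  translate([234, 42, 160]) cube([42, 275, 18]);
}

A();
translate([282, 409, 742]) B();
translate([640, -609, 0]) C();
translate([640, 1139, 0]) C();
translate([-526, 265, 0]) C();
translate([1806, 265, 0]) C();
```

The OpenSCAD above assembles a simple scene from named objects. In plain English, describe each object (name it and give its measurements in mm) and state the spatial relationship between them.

A is a table: top 1556 mm (x) × 889 mm (y), 48 mm thick, upper face at z = 742 mm, on four 40×40 mm square legs, each inset 43 mm from the nearest pair of top edges, running from z = 0 to the bottom of the top.

B is an open bookshelf. Two side panels, each 35 mm thick, 274 mm deep and 1378 mm tall, stand 934 mm apart (outside-to-outside). Between them sit 5 shelves, each 31 mm thick and 274 mm deep, spanning the full gap between the sides. The bottom shelf rests on the floor (its underside at z = 0) and the clear gap between one shelf's top and the next shelf's underside is 290 mm.

C is a four-legged stool. The seat is 276×359 mm, 30 mm thick, top at z = 433 mm. It stands on four square legs, each 42×42 mm in cross-section, from z = 0 to the seat underside, each flush with a corner of the seat. Four stretchers, 42 mm wide and 18 mm tall, connect adjacent legs with their undersides at z = 160 mm, each running between the inner faces of the legs it joins and aligned with the legs' outer faces on the other axis.

The bookshelf is on top of the table. Four stools sit around the table at the −y, +y, −x, +x sides.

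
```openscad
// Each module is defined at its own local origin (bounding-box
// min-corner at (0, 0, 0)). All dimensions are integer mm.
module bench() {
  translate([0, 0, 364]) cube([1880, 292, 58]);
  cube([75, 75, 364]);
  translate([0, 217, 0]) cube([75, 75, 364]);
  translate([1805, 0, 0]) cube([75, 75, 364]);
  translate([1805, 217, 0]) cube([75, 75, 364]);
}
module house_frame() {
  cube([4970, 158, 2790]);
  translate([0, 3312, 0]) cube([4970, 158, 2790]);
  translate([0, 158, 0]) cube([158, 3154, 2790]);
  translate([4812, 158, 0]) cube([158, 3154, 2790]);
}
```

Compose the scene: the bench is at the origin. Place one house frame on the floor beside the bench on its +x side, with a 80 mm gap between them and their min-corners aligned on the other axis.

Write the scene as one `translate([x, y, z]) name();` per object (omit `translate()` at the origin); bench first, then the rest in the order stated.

bench();
translate([1960, 0, 0]) house_frame();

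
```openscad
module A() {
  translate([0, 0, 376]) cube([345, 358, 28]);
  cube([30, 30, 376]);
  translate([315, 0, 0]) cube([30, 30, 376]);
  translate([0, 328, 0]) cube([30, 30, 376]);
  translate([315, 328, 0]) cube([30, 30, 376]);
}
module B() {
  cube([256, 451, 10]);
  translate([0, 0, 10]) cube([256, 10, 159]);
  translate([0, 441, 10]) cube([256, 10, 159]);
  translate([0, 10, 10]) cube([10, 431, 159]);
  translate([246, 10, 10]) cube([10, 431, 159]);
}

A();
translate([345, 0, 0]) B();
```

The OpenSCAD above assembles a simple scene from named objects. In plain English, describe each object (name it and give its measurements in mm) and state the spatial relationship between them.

A is a four-legged stool. The seat is a 345×358×28 mm slab whose top surface is at z = 404 mm; four square legs, each 30×30 mm in cross-section, run from the floor (z = 0) to the underside of the seat, each flush with a corner of the seat.

B is an open-topped rectangular box: outside dimensions 256×451×169 mm, with a uniform wall and base thickness of 10 mm. The base is a full 256×451 slab on the floor; four walls sit on top of the base. The front and back walls (the −y and +y sides) span the full width; the two side walls fit between them.

The open box is against the stool's +x side, with their −y faces flush.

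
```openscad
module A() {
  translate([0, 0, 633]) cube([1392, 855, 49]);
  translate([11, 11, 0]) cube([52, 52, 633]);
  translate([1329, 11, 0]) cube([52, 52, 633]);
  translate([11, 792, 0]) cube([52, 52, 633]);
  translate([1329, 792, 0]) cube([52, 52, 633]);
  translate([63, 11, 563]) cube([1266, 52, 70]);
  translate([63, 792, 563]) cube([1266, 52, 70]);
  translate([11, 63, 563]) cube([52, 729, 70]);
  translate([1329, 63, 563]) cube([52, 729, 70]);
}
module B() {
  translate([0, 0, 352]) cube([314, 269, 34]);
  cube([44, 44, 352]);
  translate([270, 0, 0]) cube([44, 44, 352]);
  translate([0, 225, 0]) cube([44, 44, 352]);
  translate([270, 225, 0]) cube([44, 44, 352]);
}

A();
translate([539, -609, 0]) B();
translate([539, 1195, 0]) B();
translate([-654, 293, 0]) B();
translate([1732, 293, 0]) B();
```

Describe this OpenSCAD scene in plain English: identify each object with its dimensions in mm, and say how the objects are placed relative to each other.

A is a rectangular dining table. The top is 1392×855×49 mm with its upper surface at z = 682 mm. It stands on four 52×52 mm square legs, each inset 11 mm from the nearest pair of top edges, running from the floor to the underside of the top. Four apron rails, 52 mm thick and 70 mm tall, run between adjacent legs with their top edges flush with the underside of the top and their outer faces flush with the legs' outer faces.

B is a four-legged stool. The seat is a 314×269×34 mm slab whose top surface is at z = 386 mm; four square legs, each 44×44 mm in cross-section, run from the floor (z = 0) to the underside of the seat, each flush with a corner of the seat.

Four stools sit around the table at the −y, +y, −x, +x sides.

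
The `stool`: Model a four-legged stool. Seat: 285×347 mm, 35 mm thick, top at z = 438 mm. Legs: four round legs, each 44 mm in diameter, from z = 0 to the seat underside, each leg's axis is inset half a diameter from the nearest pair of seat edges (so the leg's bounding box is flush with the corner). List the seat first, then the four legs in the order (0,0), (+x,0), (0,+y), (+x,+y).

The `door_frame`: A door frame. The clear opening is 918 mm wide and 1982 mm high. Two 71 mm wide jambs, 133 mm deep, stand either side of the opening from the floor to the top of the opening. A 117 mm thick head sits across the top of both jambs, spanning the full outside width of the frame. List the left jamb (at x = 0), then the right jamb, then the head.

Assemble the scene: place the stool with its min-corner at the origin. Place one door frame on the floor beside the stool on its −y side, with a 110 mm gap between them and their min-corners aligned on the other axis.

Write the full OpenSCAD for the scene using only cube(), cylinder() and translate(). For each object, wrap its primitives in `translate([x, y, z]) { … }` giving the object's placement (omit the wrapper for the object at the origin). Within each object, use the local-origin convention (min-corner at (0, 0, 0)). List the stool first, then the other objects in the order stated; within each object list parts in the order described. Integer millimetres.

translate([0, 0, 403]) cube([285, 347, 35]);
translate([22, 22, 0]) cylinder(h = 403, r = 22);
translate([263, 22, 0]) cylinder(h = 403, r = 22);
translate([22, 325, 0]) cylinder(h = 403, r = 22);
translate([263, 325, 0]) cylinder(h = 403, r = 22);
translate([0, -243, 0]) {
  cube([71, 133, 1982]);
  translate([989, 0, 0]) cube([71, 133, 1982]);
  translate([0, 0, 1982]) cube([1060, 133, 117]);
}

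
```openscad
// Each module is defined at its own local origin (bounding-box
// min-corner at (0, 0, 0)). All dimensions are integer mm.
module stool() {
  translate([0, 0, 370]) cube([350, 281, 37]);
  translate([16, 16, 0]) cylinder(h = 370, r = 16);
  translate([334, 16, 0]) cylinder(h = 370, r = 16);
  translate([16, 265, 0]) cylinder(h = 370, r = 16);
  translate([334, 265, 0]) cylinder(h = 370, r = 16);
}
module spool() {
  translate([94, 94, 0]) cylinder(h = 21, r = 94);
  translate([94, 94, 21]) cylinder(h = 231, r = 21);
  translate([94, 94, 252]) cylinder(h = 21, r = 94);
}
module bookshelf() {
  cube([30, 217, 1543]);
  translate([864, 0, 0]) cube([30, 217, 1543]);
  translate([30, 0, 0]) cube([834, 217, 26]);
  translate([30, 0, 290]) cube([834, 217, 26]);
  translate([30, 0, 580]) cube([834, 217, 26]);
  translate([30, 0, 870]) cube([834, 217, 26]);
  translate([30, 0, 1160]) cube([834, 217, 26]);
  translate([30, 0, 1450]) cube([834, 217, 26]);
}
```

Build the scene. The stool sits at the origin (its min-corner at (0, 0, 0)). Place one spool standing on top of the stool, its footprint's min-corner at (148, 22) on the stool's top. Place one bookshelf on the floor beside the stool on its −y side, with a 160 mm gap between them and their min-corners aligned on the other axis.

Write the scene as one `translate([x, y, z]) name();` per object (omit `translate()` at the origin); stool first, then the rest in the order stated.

stool();
translate([148, 22, 407]) spool();
translate([0, -377, 0]) bookshelf();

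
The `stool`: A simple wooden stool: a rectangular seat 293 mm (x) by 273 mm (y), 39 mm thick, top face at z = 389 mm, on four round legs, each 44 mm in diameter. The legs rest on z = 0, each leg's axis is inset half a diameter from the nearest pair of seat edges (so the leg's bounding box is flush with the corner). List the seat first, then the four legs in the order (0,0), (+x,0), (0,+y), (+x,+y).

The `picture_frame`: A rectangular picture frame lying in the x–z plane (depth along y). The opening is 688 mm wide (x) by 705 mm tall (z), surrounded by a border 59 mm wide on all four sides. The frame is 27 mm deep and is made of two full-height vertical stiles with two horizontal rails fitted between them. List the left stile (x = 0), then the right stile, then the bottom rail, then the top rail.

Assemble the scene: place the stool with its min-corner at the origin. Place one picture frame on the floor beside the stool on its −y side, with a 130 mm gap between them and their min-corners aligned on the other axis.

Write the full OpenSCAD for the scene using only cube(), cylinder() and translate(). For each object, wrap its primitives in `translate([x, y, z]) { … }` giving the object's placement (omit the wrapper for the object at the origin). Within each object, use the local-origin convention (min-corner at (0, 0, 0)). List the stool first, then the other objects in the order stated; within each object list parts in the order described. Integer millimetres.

translate([0, 0, 350]) cube([293, 273, 39]);
translate([22, 22, 0]) cylinder(h = 350, r = 22);
translate([271, 22, 0]) cylinder(h = 350, r = 22);
translate([22, 251, 0]) cylinder(h = 350, r = 22);
translate([271, 251, 0]) cylinder(h = 350, r = 22);
translate([0, -157, 0]) {
  cube([59, 27, 823]);
  translate([747, 0, 0]) cube([59, 27, 823]);
  translate([59, 0, 0]) cube([688, 27, 59]);
  translate([59, 0, 764]) cube([688, 27, 59]);
}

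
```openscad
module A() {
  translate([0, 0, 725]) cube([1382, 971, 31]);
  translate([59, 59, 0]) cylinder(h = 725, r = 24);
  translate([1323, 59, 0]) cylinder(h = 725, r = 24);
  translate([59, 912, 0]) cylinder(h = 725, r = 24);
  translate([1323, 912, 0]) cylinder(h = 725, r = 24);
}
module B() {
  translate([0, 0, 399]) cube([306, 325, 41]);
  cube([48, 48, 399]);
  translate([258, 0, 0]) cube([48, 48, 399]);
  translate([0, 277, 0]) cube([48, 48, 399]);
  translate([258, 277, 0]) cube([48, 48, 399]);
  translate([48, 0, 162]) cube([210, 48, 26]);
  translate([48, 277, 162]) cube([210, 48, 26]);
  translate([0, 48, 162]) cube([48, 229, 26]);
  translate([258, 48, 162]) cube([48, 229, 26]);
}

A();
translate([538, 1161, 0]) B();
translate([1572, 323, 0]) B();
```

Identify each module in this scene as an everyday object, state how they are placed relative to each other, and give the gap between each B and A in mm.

Each stool's nearest face is 190 mm from the table's bounding box.

A is a table. B is a stool. Two stools sit around the table at the +y, +x sides. The gap between each stool and the table is 190 mm.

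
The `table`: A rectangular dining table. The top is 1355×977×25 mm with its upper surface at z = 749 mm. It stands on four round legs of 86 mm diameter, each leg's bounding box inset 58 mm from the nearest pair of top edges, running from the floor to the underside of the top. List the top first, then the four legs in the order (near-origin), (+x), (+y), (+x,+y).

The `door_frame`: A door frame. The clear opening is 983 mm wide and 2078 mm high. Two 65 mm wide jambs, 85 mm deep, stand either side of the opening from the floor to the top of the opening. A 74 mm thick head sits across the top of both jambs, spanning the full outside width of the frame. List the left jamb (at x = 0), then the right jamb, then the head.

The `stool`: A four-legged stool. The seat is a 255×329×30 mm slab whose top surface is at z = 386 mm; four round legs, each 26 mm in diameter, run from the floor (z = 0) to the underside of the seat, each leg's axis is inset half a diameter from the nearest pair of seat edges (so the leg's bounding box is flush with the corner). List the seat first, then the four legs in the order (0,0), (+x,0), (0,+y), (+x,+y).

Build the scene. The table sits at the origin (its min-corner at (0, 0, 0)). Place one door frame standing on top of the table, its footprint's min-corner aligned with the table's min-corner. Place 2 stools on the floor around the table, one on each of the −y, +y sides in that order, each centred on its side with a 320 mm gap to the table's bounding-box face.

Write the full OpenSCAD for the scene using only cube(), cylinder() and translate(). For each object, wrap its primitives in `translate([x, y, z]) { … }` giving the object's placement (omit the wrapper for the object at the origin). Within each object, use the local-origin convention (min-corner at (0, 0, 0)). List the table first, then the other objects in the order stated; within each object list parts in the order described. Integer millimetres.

translate([0, 0, 724]) cube([1355, 977, 25]);
translate([101, 101, 0]) cylinder(h = 724, r = 43);
translate([1254, 101, 0]) cylinder(h = 724, r = 43);
translate([101, 876, 0]) cylinder(h = 724, r = 43);
translate([1254, 876, 0]) cylinder(h = 724, r = 43);
translate([0, 0, 749]) {
  cube([65, 85, 2078]);
  translate([1048, 0, 0]) cube([65, 85, 2078]);
  translate([0, 0, 2078]) cube([1113, 85, 74]);
}
translate([550, -649, 0]) {
  translate([0, 0, 356]) cube([255, 329, 30]);
  translate([13, 13, 0]) cylinder(h = 356, r = 13);
  translate([242, 13, 0]) cylinder(h = 356, r = 13);
  translate([13, 316, 0]) cylinder(h = 356, r = 13);
  translate([242, 316, 0]) cylinder(h = 356, r = 13);
}
translate([550, 1297, 0]) {
  translate([0, 0, 356]) cube([255, 329, 30]);
  translate([13, 13, 0]) cylinder(h = 356, r = 13);
  translate([242, 13, 0]) cylinder(h = 356, r = 13);
  translate([13, 316, 0]) cylinder(h = 356, r = 13);
  translate([242, 316, 0]) cylinder(h = 356, r = 13);
}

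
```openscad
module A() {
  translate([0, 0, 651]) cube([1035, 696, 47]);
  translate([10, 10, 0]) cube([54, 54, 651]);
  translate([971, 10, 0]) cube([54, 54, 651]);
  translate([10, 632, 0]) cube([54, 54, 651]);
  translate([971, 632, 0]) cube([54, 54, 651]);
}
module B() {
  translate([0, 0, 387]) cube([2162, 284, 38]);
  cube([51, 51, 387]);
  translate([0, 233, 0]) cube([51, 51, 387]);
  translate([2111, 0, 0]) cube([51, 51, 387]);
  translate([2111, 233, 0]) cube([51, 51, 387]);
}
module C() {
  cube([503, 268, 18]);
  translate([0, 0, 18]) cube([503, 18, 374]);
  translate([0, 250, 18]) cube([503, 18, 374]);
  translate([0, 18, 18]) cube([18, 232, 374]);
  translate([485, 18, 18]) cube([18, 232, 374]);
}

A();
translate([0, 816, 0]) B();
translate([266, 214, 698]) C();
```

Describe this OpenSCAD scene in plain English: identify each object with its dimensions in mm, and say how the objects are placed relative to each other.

A is a rectangular dining table. The top is 1035×696×47 mm with its upper surface at z = 698 mm. It stands on four 54×54 mm square legs, each inset 10 mm from the nearest pair of top edges, running from the floor to the underside of the top.

B is a long wooden bench with a 2162 mm (x) × 284 mm (y) seat, 38 mm thick, its top surface 425 mm above the floor. Four 51 mm square legs at the seat corners, flush with the edges, run from z = 0 to the seat underside.

C is an open storage box with external size 503×268×392 mm and wall thickness 18 mm (the base is also 18 mm thick). The base covers the whole footprint; the four walls stand on the base, with the y-facing walls full-width and the x-facing walls fitting between their inner faces.

The bench is on the floor beside the table on its +y side. The open box is on top of the table, centred.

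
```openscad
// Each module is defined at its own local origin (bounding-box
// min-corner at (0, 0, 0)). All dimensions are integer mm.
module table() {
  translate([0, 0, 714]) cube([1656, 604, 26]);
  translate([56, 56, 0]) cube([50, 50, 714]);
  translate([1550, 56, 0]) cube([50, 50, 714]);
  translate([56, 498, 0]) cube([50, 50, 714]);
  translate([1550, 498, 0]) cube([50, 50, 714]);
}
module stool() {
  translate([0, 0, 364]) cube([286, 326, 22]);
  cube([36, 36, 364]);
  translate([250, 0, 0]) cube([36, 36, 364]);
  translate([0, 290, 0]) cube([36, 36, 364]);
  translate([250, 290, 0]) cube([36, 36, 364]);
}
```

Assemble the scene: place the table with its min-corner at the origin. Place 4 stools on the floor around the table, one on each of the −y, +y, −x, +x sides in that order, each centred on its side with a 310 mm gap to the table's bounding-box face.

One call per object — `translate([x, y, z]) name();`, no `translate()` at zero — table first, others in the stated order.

table();
translate([685, -636, 0]) stool();
translate([685, 914, 0]) stool();
translate([-596, 139, 0]) stool();
translate([1966, 139, 0]) stool();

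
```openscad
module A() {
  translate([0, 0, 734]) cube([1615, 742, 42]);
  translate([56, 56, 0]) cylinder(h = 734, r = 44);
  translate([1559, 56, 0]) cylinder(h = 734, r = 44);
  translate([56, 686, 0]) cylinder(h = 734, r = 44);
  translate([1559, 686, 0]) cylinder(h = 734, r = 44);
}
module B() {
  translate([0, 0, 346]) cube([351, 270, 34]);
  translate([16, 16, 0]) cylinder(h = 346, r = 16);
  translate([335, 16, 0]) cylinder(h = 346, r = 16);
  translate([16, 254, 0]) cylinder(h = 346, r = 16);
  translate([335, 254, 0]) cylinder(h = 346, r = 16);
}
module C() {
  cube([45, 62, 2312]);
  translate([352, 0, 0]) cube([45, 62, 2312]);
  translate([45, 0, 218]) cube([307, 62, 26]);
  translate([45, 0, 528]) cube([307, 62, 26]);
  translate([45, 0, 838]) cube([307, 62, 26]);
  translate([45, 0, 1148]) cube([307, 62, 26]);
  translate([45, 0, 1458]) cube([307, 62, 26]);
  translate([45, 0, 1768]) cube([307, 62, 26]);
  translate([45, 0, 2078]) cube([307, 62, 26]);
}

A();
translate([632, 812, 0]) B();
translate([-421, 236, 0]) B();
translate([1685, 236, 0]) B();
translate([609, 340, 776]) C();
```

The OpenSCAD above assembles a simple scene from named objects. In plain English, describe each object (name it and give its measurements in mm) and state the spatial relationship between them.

A is a table: top 1615 mm (x) × 742 mm (y), 42 mm thick, upper face at z = 776 mm, on four round legs of 88 mm diameter, each leg's bounding box inset 12 mm from the nearest pair of top edges, running from z = 0 to the bottom of the top.

B is a four-legged stool. The seat is a 351×270×34 mm slab whose top surface is at z = 380 mm; four round legs, each 32 mm in diameter, run from the floor (z = 0) to the underside of the seat, each leg's axis is inset half a diameter from the nearest pair of seat edges (so the leg's bounding box is flush with the corner).

C is a straight ladder. Two 45×62 mm vertical rails, 2312 mm tall, stand 397 mm apart (outside-to-outside) with their front faces coplanar on the −y side. 7 rungs, each 62 mm deep and 26 mm tall, span between the inner faces of the rails, front faces flush with the rails. The lowest rung's underside is at z = 218 mm and rungs are spaced 310 mm apart (underside to underside).

Three stools sit around the table at the +y, −x, +x sides. The ladder is on top of the table, centred.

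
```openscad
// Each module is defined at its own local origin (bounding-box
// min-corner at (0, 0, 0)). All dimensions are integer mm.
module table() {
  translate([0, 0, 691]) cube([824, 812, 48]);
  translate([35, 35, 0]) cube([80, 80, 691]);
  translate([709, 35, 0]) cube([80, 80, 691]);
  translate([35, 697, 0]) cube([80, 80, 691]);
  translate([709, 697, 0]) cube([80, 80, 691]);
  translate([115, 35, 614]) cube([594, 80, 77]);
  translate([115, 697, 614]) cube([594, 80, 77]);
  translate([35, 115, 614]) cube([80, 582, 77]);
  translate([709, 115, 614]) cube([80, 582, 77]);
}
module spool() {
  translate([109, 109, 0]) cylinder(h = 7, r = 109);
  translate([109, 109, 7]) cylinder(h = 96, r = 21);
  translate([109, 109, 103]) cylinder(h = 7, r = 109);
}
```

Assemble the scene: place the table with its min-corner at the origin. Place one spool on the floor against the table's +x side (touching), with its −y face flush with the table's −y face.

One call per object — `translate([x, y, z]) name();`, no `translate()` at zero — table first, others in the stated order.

table();
translate([824, 0, 0]) spool();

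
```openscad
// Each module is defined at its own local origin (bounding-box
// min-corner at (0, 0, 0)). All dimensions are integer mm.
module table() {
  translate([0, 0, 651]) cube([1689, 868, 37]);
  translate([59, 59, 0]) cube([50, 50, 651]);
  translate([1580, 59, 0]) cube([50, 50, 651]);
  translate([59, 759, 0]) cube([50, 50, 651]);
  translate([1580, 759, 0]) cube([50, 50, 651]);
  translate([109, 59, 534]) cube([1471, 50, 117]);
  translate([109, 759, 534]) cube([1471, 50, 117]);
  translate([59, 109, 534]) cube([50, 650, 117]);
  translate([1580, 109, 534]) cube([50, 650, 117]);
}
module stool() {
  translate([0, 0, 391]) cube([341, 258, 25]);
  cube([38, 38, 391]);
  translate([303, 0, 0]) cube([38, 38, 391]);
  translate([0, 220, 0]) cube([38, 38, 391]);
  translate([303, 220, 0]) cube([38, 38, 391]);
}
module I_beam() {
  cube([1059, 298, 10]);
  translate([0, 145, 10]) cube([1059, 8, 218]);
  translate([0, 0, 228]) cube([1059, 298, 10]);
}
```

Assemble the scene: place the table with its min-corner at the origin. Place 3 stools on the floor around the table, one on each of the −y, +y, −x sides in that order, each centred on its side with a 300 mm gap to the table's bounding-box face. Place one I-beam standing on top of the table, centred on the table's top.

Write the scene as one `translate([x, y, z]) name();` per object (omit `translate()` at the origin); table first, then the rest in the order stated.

table();
translate([674, -558, 0]) stool();
translate([674, 1168, 0]) stool();
translate([-641, 305, 0]) stool();
translate([315, 285, 688]) I_beam();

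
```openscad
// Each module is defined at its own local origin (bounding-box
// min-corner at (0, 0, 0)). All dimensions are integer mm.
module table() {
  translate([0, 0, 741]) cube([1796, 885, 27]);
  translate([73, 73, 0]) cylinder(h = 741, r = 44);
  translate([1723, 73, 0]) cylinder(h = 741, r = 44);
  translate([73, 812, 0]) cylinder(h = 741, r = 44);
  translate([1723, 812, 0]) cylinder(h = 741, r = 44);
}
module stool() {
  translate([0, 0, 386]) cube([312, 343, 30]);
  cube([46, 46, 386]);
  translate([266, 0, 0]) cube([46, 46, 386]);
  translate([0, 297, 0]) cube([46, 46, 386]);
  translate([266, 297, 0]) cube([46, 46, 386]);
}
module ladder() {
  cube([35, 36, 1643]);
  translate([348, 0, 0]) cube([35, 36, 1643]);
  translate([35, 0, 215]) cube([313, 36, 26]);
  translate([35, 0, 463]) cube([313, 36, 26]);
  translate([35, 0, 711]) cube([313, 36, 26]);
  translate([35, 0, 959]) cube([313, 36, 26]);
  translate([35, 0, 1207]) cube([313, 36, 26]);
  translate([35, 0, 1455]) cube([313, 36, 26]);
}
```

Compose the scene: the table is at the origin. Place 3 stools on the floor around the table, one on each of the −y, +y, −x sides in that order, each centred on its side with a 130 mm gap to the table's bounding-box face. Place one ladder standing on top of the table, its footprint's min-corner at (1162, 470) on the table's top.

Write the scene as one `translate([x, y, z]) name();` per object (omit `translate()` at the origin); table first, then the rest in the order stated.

table();
translate([742, -473, 0]) stool();
translate([742, 1015, 0]) stool();
translate([-442, 271, 0]) stool();
translate([1162, 470, 768]) ladder();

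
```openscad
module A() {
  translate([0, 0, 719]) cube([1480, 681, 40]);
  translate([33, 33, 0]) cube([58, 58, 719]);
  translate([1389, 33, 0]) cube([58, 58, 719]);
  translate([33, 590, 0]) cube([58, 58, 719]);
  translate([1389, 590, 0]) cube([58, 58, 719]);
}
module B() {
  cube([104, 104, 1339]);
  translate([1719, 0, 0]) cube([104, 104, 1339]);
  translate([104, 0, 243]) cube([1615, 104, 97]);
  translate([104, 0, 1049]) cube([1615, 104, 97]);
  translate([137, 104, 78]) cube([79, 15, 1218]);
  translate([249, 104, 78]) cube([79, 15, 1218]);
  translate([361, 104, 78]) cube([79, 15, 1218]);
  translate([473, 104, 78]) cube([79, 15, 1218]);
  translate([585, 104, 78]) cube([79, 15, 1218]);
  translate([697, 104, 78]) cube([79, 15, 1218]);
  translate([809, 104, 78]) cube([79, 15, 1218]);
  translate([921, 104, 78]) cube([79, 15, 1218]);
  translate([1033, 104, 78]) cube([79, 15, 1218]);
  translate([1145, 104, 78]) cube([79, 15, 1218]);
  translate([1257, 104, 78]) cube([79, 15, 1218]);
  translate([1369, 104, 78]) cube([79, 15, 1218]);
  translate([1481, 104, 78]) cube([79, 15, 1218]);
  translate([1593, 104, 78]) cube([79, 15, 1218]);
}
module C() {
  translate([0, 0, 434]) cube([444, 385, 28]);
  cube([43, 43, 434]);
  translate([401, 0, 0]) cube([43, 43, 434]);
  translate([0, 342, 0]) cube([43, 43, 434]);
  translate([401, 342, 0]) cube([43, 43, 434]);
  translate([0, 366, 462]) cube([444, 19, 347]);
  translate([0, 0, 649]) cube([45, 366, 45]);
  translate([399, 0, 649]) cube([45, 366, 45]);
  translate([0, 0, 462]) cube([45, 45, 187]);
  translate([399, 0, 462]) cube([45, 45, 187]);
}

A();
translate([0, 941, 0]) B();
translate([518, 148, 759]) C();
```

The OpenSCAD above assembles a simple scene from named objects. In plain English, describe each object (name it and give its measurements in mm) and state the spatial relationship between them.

A is a table with a 1480×681 mm rectangular top, 40 mm thick, top surface at z = 759 mm, supported by four 58×58 mm square legs, each inset 33 mm from the nearest pair of top edges, running from the floor.

B is a fence section. Two 104×104 mm posts, 1339 mm tall, stand on the floor with a clear span of 1615 mm between their inner faces. Two horizontal rails of 104×97 mm section span the gap between the posts with their undersides at z = 243 mm and z = 1049 mm, flush with the posts' −y face. 14 pickets, each 79 mm wide, 15 mm thick and 1218 mm tall, are fixed to the +y face of the rails with their bottoms at z = 78 mm, evenly spaced across the span with equal gaps (rounded down to the nearest mm) at the −x end and between each pair — any rounding remainder accumulates at the +x end.

C is a chair. The seat is a 444×385×28 mm slab with its top at z = 462 mm, on four 43×43 mm corner legs (flush with the seat edges, standing on z = 0). A flat backrest 19 mm thick, 347 mm tall, spans the full seat width and rises from the seat top along its +y edge, rear face flush with the rear of the seat. Two armrests of 45×45 mm section run along each side from the seat's front edge to the front of the backrest, top faces 232 mm above the seat top and outer faces flush with the seat's x-edges; a 45×45 mm post under the front of each armrest stands on the seat at the front corner.

The fence section is on the floor beside the table on its +y side. The chair is on top of the table, centred.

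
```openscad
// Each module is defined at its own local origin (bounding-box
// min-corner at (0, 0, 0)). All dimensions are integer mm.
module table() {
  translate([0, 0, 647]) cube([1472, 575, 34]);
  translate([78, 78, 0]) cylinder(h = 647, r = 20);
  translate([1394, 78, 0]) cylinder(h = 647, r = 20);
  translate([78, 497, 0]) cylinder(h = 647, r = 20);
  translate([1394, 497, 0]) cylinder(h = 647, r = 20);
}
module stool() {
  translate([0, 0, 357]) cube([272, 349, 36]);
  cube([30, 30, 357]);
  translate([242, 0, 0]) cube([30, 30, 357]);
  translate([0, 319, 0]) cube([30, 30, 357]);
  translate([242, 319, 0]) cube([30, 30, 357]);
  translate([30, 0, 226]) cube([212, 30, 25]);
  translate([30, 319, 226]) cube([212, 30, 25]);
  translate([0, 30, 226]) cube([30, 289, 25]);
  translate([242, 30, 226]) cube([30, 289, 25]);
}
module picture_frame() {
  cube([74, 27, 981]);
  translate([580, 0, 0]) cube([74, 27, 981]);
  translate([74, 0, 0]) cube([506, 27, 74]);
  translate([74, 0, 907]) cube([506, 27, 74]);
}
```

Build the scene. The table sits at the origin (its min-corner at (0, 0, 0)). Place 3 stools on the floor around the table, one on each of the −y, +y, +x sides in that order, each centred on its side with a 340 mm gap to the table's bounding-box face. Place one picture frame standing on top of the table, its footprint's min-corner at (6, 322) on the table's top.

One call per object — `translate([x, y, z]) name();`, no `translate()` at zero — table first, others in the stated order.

table();
translate([600, -689, 0]) stool();
translate([600, 915, 0]) stool();
translate([1812, 113, 0]) stool();
translate([6, 322, 681]) picture_frame();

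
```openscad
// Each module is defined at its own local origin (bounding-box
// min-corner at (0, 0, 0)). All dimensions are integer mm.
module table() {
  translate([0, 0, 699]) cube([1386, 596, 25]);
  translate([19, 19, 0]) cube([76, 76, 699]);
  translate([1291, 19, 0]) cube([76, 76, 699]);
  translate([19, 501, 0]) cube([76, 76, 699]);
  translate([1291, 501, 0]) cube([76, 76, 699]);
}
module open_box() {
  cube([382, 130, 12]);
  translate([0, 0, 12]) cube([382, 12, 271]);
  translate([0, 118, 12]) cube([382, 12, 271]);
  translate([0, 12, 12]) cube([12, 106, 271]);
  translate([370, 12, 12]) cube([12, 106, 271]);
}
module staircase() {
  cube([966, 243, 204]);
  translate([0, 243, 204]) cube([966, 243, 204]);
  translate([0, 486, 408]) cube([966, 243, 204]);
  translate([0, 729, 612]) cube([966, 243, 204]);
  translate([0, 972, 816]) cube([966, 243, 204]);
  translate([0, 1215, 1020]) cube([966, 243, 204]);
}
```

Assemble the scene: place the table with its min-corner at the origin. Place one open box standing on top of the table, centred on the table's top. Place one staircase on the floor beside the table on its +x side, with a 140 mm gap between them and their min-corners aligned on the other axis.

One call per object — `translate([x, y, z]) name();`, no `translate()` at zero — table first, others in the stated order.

table();
translate([502, 233, 724]) open_box();
translate([1526, 0, 0]) staircase();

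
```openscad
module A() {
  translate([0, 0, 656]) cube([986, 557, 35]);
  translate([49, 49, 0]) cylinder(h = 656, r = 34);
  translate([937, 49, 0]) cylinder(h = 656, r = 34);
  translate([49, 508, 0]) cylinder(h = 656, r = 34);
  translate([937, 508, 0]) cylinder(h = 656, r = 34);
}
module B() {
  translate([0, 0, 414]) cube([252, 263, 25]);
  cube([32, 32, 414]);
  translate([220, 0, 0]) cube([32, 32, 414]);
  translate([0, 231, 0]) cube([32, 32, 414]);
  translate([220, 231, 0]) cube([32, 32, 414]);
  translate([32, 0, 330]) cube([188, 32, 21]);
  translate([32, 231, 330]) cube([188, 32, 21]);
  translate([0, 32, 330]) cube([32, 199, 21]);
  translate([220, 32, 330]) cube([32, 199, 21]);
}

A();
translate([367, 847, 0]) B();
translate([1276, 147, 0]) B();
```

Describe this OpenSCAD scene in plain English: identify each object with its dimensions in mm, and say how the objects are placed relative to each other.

A is a table: top 986 mm (x) × 557 mm (y), 35 mm thick, upper face at z = 691 mm, on four round legs of 68 mm diameter, each leg's bounding box inset 15 mm from the nearest pair of top edges, running from z = 0 to the bottom of the top.

B is a four-legged stool. The seat is a 252×263×25 mm slab whose top surface is at z = 439 mm; four square legs, each 32×32 mm in cross-section, run from the floor (z = 0) to the underside of the seat, each flush with a corner of the seat. Four stretchers, 32 mm wide and 21 mm tall, connect adjacent legs with their undersides at z = 330 mm, each running between the inner faces of the legs it joins and aligned with the legs' outer faces on the other axis.

Two stools sit around the table at the +y, +x sides.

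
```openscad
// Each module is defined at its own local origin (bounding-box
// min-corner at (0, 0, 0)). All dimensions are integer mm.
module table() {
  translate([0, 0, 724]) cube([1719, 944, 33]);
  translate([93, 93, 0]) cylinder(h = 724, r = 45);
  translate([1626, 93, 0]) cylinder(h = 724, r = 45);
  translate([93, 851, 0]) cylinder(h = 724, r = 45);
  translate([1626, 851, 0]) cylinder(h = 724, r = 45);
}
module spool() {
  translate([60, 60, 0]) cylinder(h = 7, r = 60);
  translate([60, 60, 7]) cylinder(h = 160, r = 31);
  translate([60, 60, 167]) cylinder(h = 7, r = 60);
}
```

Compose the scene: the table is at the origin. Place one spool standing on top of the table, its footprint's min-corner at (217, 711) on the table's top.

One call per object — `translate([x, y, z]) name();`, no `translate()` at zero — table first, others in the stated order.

table();
translate([217, 711, 757]) spool();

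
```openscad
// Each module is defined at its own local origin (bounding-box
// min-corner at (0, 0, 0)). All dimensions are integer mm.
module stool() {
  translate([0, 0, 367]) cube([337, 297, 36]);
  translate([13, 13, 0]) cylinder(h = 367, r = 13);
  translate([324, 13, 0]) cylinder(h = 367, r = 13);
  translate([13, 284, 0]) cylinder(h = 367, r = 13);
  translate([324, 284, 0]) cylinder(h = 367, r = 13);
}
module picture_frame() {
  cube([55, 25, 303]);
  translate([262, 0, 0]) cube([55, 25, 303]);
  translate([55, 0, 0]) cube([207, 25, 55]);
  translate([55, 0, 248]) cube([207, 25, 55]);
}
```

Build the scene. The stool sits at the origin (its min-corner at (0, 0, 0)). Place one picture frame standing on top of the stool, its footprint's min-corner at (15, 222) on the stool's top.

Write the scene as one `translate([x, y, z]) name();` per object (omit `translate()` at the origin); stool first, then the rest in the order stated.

stool();
translate([15, 222, 403]) picture_frame();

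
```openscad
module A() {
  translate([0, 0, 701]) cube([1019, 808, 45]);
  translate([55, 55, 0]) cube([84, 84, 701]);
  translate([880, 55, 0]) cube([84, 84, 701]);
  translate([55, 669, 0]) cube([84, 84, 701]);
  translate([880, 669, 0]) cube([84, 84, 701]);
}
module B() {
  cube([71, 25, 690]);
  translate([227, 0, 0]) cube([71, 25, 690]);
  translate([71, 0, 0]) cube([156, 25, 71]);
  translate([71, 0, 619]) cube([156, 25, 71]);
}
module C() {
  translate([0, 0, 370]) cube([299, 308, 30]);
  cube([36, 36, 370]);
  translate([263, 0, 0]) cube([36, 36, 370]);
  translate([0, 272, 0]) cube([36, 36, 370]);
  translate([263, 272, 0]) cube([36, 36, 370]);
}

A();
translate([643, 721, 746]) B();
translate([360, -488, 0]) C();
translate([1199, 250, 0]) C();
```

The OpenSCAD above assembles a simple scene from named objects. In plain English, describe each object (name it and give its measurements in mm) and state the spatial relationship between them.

A is a table: top 1019 mm (x) × 808 mm (y), 45 mm thick, upper face at z = 746 mm, on four 84×84 mm square legs, each inset 55 mm from the nearest pair of top edges, running from z = 0 to the bottom of the top.

B is a rectangular picture frame lying in the x–z plane (depth along y). The opening is 156 mm wide (x) by 548 mm tall (z), surrounded by a border 71 mm wide on all four sides. The frame is 25 mm deep and is made of two full-height vertical stiles with two horizontal rails fitted between them.

C is a simple wooden stool: a rectangular seat 299 mm (x) by 308 mm (y), 30 mm thick, top face at z = 400 mm, on four square legs, each 36×36 mm in cross-section. The legs rest on z = 0, each flush with a corner of the seat.

The picture frame is on top of the table. Two stools sit around the table at the −y, +x sides.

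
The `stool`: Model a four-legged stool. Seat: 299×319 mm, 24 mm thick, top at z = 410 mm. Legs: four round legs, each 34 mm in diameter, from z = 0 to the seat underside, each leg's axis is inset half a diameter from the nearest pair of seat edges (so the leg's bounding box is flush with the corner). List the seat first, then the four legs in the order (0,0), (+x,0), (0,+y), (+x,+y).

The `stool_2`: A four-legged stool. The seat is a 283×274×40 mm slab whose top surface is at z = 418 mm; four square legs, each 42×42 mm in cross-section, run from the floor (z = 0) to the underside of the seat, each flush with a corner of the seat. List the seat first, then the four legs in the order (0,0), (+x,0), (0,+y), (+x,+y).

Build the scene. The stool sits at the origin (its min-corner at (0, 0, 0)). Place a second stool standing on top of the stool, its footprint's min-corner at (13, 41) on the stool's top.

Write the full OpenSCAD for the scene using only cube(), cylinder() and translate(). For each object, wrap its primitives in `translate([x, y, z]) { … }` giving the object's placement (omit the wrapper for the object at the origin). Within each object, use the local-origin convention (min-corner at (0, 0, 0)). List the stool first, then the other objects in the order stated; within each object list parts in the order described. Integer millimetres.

translate([0, 0, 386]) cube([299, 319, 24]);
translate([17, 17, 0]) cylinder(h = 386, r = 17);
translate([282, 17, 0]) cylinder(h = 386, r = 17);
translate([17, 302, 0]) cylinder(h = 386, r = 17);
translate([282, 302, 0]) cylinder(h = 386, r = 17);
translate([13, 41, 410]) {
  translate([0, 0, 378]) cube([283, 274, 40]);
  cube([42, 42, 378]);
  translate([241, 0, 0]) cube([42, 42, 378]);
  translate([0, 232, 0]) cube([42, 42, 378]);
  translate([241, 232, 0]) cube([42, 42, 378]);
}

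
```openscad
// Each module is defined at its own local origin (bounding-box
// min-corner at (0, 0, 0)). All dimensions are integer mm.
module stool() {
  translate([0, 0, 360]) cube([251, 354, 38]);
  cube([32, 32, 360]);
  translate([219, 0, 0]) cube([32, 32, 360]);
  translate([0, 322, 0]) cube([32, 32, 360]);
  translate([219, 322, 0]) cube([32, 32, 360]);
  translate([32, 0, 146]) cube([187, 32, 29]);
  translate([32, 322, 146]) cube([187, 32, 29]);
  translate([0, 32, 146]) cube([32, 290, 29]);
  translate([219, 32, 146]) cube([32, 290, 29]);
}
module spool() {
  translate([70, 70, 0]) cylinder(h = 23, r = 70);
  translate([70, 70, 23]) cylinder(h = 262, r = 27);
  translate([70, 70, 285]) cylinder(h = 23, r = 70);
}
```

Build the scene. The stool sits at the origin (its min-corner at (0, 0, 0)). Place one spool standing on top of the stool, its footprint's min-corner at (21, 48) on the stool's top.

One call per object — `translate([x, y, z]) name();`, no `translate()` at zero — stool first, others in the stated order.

stool();
translate([21, 48, 398]) spool();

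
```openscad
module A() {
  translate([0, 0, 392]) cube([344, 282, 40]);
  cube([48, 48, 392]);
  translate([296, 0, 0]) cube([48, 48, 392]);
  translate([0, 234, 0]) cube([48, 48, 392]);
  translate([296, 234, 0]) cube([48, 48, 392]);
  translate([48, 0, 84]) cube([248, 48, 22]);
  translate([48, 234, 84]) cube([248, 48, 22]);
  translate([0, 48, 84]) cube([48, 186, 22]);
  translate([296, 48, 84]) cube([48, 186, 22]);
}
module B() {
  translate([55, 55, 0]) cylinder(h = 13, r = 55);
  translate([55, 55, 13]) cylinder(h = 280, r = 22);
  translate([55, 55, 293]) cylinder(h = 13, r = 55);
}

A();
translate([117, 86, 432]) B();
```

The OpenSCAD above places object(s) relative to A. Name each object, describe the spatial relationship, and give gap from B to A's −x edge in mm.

A is a stool. B is a spool. The spool is on top of the stool, centred. The gap from the spool to the stool's −x edge is 117 mm.

The spool's min-x is at 117; the stool's min-x is 0; gap = 117 mm.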